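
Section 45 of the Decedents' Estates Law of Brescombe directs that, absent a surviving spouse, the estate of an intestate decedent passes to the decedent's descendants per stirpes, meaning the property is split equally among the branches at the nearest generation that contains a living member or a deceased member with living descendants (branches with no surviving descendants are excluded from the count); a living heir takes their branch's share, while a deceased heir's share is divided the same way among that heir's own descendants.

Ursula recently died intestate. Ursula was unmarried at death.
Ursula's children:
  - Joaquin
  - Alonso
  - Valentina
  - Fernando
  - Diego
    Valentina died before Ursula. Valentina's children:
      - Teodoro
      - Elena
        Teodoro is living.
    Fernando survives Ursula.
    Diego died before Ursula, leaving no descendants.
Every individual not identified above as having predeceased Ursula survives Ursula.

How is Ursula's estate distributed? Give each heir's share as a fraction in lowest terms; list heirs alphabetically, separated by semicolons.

There is no surviving spouse, so the entire estate passes to Ursula's descendants per stirpes.
Diego left no surviving issue, so that branch lapses and is disregarded.
The estate is divided into 4 equal shares of 1/4 among Joaquin, Alonso, Valentina, Fernando.
Joaquin is living and takes 1/4.
Alonso is living and takes 1/4.
Valentina predeceased; the 1/4 allotted to Valentina's branch passes to Valentina's issue by representation.
The 1/4 is divided into 2 equal shares of 1/8 among Teodoro, Elena.
Teodoro is living and takes 1/8.
Elena is living and takes 1/8.
Fernando is living and takes 1/4.

Alonso 1/4; Elena 1/8; Fernando 1/4; Joaquin 1/4; Teodoro 1/8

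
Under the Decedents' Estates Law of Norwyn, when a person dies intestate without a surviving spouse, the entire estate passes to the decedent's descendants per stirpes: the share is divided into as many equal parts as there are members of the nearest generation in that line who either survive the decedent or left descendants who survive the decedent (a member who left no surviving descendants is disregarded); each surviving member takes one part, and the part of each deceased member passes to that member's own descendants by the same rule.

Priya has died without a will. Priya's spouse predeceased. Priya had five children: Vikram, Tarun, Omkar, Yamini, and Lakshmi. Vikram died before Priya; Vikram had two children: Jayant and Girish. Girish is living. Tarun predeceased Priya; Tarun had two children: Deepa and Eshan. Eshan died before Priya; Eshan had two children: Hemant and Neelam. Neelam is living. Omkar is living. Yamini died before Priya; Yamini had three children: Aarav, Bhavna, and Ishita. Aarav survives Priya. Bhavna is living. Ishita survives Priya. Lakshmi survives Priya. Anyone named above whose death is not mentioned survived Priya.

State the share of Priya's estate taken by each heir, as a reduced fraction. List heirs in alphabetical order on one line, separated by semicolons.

Aarav 1/15; Bhavna 1/15; Deepa 1/10; Girish 1/10; Hemant 1/20; Ishita 1/15; Jayant 1/10; Lakshmi 1/5; Neelam 1/20; Omkar 1/5

There is no surviving spouse, so the entire estate passes to Priya's descendants per stirpes.
The estate is divided into 5 equal shares of 1/5 among Vikram, Tarun, Omkar, Yamini, Lakshmi.
Vikram predeceased; the 1/5 allotted to Vikram's branch passes to Vikram's issue by representation.
The 1/5 is divided into 2 equal shares of 1/10 among Jayant, Girish.
Jayant is living and takes 1/10.
Girish is living and takes 1/10.
Tarun predeceased; the 1/5 allotted to Tarun's branch passes to Tarun's issue by representation.
The 1/5 is divided into 2 equal shares of 1/10 among Deepa, Eshan.
Deepa is living and takes 1/10.
Eshan predeceased; the 1/10 allotted to Eshan's branch passes to Eshan's issue by representation.
The 1/10 is divided into 2 equal shares of 1/20 among Hemant, Neelam.
Hemant is living and takes 1/20.
Neelam is living and takes 1/20.
Omkar is living and takes 1/5.
Yamini predeceased; the 1/5 allotted to Yamini's branch passes to Yamini's issue by representation.
The 1/5 is divided into 3 equal shares of 1/15 among Aarav, Bhavna, Ishita.
Aarav is living and takes 1/15.
Bhavna is living and takes 1/15.
Ishita is living and takes 1/15.
Lakshmi is living and takes 1/5.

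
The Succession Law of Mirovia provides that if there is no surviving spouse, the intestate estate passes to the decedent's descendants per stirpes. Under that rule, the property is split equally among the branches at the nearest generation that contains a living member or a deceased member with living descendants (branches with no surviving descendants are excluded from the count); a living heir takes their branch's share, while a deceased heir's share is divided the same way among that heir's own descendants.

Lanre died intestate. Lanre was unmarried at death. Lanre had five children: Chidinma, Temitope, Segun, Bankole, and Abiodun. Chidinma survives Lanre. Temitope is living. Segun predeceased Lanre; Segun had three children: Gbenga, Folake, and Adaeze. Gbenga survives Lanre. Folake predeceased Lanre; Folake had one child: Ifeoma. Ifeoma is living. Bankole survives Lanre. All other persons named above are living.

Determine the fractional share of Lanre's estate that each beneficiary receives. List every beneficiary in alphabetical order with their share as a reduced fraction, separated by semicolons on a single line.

Abiodun 1/5; Adaeze 1/15; Bankole 1/5; Chidinma 1/5; Gbenga 1/15; Ifeoma 1/15; Temitope 1/5

There is no surviving spouse, so the entire estate passes to Lanre's descendants per stirpes.
The estate is divided into 5 equal shares of 1/5 among Chidinma, Temitope, Segun, Bankole, Abiodun.
Chidinma is living and takes 1/5.
Temitope is living and takes 1/5.
Segun predeceased; the 1/5 allotted to Segun's branch passes to Segun's issue by representation.
The 1/5 is divided into 3 equal shares of 1/15 among Gbenga, Folake, Adaeze.
Gbenga is living and takes 1/15.
Folake predeceased; the 1/15 allotted to Folake's branch passes to Folake's issue by representation.
Ifeoma is the sole taker at this level and receives the full 1/15.
Adaeze is living and takes 1/15.
Bankole is living and takes 1/5.
Abiodun is living and takes 1/5.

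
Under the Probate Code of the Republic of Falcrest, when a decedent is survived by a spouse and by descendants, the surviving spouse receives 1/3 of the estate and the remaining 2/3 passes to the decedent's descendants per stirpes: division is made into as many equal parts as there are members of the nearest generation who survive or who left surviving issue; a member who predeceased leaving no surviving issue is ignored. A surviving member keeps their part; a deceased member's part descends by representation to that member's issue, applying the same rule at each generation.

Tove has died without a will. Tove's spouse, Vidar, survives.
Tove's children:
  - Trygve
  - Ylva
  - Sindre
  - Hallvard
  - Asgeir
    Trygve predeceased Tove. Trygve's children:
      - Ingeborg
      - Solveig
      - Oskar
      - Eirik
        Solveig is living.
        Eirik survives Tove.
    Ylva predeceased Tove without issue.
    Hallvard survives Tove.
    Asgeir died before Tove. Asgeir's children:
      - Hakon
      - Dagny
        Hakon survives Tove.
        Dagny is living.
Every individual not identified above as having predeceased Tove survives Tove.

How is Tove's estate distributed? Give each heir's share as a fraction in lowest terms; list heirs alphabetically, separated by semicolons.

Dagny 1/12; Eirik 1/24; Hakon 1/12; Hallvard 1/6; Ingeborg 1/24; Oskar 1/24; Sindre 1/6; Solveig 1/24; Vidar 1/3

Vidar, as surviving spouse, takes 1/3.
The remaining 2/3 passes to Tove's descendants per stirpes.
Ylva left no surviving issue, so that branch lapses and is disregarded.
The 2/3 is divided into 4 equal shares of 1/6 among Trygve, Sindre, Hallvard, Asgeir.
Trygve predeceased; the 1/6 allotted to Trygve's branch passes to Trygve's issue by representation.
The 1/6 is divided into 4 equal shares of 1/24 among Ingeborg, Solveig, Oskar, Eirik.
Ingeborg is living and takes 1/24.
Solveig is living and takes 1/24.
Oskar is living and takes 1/24.
Eirik is living and takes 1/24.
Sindre is living and takes 1/6.
Hallvard is living and takes 1/6.
Asgeir predeceased; the 1/6 allotted to Asgeir's branch passes to Asgeir's issue by representation.
The 1/6 is divided into 2 equal shares of 1/12 among Hakon, Dagny.
Hakon is living and takes 1/12.
Dagny is living and takes 1/12.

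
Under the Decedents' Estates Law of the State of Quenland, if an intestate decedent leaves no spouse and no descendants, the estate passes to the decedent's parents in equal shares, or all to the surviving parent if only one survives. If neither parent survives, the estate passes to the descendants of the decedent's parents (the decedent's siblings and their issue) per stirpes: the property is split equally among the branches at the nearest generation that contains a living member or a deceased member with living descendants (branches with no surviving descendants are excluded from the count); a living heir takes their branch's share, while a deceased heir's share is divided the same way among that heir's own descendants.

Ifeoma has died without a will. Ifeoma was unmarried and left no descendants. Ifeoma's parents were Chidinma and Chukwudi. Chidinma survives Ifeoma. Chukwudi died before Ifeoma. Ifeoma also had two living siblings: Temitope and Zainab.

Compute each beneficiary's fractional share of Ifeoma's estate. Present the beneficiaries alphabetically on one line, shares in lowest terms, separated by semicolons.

Chidinma 1

Only one parent, Chidinma, survives, so Chidinma takes the entire estate. The siblings take nothing because a surviving parent has priority.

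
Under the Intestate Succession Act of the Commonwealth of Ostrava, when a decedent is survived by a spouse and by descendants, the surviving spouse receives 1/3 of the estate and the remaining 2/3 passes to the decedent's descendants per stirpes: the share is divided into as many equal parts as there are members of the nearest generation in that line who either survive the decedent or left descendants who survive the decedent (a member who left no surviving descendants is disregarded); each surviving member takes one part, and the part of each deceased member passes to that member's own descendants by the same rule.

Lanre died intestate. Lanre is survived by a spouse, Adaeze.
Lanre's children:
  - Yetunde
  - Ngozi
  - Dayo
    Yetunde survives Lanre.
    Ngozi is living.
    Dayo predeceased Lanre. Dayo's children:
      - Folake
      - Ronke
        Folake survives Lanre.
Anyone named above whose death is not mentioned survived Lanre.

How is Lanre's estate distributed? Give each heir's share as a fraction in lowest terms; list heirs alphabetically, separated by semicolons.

Adaeze 1/3; Folake 1/9; Ngozi 2/9; Ronke 1/9; Yetunde 2/9

Adaeze, as surviving spouse, takes 1/3.
The remaining 2/3 passes to Lanre's descendants per stirpes.
The 2/3 is divided into 3 equal shares of 2/9 among Yetunde, Ngozi, Dayo.
Yetunde is living and takes 2/9.
Ngozi is living and takes 2/9.
Dayo predeceased; the 2/9 allotted to Dayo's branch passes to Dayo's issue by representation.
The 2/9 is divided into 2 equal shares of 1/9 among Folake, Ronke.
Folake is living and takes 1/9.
Ronke is living and takes 1/9.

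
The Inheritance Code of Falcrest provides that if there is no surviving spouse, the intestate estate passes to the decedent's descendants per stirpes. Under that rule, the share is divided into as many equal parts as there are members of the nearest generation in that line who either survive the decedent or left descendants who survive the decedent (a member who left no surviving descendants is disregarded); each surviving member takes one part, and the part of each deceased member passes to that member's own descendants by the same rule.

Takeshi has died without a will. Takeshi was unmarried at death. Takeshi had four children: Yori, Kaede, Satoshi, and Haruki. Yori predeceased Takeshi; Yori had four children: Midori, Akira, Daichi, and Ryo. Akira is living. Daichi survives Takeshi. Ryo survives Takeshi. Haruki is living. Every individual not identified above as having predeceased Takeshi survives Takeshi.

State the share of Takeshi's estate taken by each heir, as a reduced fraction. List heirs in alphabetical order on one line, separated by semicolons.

Akira 1/16; Daichi 1/16; Haruki 1/4; Kaede 1/4; Midori 1/16; Ryo 1/16; Satoshi 1/4

There is no surviving spouse, so the entire estate passes to Takeshi's descendants per stirpes.
The estate is divided into 4 equal shares of 1/4 among Yori, Kaede, Satoshi, Haruki.
Yori predeceased; the 1/4 allotted to Yori's branch passes to Yori's issue by representation.
The 1/4 is divided into 4 equal shares of 1/16 among Midori, Akira, Daichi, Ryo.
Midori is living and takes 1/16.
Akira is living and takes 1/16.
Daichi is living and takes 1/16.
Ryo is living and takes 1/16.
Kaede is living and takes 1/4.
Satoshi is living and takes 1/4.
Haruki is living and takes 1/4.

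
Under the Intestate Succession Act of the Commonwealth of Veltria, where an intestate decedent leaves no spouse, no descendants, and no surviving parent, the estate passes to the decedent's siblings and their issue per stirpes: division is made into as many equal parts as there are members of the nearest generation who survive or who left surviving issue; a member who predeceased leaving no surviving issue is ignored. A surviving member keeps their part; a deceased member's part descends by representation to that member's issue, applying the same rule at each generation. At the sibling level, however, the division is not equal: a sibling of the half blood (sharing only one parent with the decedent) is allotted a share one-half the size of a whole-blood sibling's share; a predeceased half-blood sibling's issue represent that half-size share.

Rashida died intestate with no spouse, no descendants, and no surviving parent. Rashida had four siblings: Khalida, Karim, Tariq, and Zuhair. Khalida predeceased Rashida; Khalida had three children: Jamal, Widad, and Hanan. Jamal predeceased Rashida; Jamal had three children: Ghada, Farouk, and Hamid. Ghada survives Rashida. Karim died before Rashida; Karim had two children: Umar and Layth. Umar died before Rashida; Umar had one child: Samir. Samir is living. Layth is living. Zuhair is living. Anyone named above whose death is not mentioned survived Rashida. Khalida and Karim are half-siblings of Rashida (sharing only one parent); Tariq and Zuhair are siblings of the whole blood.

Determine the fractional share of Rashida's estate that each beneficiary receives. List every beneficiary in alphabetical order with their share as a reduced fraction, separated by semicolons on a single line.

No spouse, descendants, or parent survives, so the estate passes to Rashida's siblings per stirpes.
Half-blood siblings count for one-half the weight of whole-blood siblings at the initial division.
Dividing 1 in proportion to weights (total weight 3): Khalida (weight 1/2) → 1/6; Karim (weight 1/2) → 1/6; Tariq (weight 1) → 1/3; Zuhair (weight 1) → 1/3.
Khalida predeceased; the 1/6 allotted to Khalida's branch passes to Khalida's issue by representation.
The 1/6 is divided into 3 equal shares of 1/18 among Jamal, Widad, Hanan.
Jamal predeceased; the 1/18 allotted to Jamal's branch passes to Jamal's issue by representation.
The 1/18 is divided into 3 equal shares of 1/54 among Ghada, Farouk, Hamid.
Ghada is living and takes 1/54.
Farouk is living and takes 1/54.
Hamid is living and takes 1/54.
Widad is living and takes 1/18.
Hanan is living and takes 1/18.
Karim predeceased; the 1/6 allotted to Karim's branch passes to Karim's issue by representation.
The 1/6 is divided into 2 equal shares of 1/12 among Umar, Layth.
Umar predeceased; the 1/12 allotted to Umar's branch passes to Umar's issue by representation.
Samir is the sole taker at this level and receives the full 1/12.
Layth is living and takes 1/12.
Tariq is living and takes 1/3.
Zuhair is living and takes 1/3.

Farouk 1/54; Ghada 1/54; Hamid 1/54; Hanan 1/18; Layth 1/12; Samir 1/12; Tariq 1/3; Widad 1/18; Zuhair 1/3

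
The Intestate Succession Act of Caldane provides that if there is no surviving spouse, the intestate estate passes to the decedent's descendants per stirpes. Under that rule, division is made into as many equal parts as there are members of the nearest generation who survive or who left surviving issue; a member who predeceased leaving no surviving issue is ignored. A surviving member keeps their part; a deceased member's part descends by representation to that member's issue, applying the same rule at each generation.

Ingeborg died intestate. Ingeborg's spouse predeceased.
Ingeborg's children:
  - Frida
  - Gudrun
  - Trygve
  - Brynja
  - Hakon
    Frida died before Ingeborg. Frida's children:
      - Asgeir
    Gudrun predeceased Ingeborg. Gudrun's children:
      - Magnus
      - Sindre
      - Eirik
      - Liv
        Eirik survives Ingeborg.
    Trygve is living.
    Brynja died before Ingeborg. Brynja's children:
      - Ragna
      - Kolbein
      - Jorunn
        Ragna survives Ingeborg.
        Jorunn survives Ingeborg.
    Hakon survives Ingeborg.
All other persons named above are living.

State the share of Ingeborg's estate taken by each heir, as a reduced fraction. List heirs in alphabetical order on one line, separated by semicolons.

There is no surviving spouse, so the entire estate passes to Ingeborg's descendants per stirpes.
The estate is divided into 5 equal shares of 1/5 among Frida, Gudrun, Trygve, Brynja, Hakon.
Frida predeceased; the 1/5 allotted to Frida's branch passes to Frida's issue by representation.
Asgeir is the sole taker at this level and receives the full 1/5.
Gudrun predeceased; the 1/5 allotted to Gudrun's branch passes to Gudrun's issue by representation.
The 1/5 is divided into 4 equal shares of 1/20 among Magnus, Sindre, Eirik, Liv.
Magnus is living and takes 1/20.
Sindre is living and takes 1/20.
Eirik is living and takes 1/20.
Liv is living and takes 1/20.
Trygve is living and takes 1/5.
Brynja predeceased; the 1/5 allotted to Brynja's branch passes to Brynja's issue by representation.
The 1/5 is divided into 3 equal shares of 1/15 among Ragna, Kolbein, Jorunn.
Ragna is living and takes 1/15.
Kolbein is living and takes 1/15.
Jorunn is living and takes 1/15.
Hakon is living and takes 1/5.

Asgeir 1/5; Eirik 1/20; Hakon 1/5; Jorunn 1/15; Kolbein 1/15; Liv 1/20; Magnus 1/20; Ragna 1/15; Sindre 1/20; Trygve 1/5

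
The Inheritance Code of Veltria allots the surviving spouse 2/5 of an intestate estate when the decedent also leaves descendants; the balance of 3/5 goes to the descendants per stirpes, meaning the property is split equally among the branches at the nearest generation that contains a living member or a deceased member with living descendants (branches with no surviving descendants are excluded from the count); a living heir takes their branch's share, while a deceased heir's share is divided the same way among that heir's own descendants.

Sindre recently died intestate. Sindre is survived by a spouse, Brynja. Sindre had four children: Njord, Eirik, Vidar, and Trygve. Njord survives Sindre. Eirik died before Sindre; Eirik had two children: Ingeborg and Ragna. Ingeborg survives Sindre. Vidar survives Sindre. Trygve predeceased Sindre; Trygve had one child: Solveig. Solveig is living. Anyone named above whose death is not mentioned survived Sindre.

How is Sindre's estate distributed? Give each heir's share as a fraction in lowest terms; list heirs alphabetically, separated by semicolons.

Brynja, as surviving spouse, takes 2/5.
The remaining 3/5 passes to Sindre's descendants per stirpes.
The 3/5 is divided into 4 equal shares of 3/20 among Njord, Eirik, Vidar, Trygve.
Njord is living and takes 3/20.
Eirik predeceased; the 3/20 allotted to Eirik's branch passes to Eirik's issue by representation.
The 3/20 is divided into 2 equal shares of 3/40 among Ingeborg, Ragna.
Ingeborg is living and takes 3/40.
Ragna is living and takes 3/40.
Vidar is living and takes 3/20.
Trygve predeceased; the 3/20 allotted to Trygve's branch passes to Trygve's issue by representation.
Solveig is the sole taker at this level and receives the full 3/20.

Brynja 2/5; Ingeborg 3/40; Njord 3/20; Ragna 3/40; Solveig 3/20; Vidar 3/20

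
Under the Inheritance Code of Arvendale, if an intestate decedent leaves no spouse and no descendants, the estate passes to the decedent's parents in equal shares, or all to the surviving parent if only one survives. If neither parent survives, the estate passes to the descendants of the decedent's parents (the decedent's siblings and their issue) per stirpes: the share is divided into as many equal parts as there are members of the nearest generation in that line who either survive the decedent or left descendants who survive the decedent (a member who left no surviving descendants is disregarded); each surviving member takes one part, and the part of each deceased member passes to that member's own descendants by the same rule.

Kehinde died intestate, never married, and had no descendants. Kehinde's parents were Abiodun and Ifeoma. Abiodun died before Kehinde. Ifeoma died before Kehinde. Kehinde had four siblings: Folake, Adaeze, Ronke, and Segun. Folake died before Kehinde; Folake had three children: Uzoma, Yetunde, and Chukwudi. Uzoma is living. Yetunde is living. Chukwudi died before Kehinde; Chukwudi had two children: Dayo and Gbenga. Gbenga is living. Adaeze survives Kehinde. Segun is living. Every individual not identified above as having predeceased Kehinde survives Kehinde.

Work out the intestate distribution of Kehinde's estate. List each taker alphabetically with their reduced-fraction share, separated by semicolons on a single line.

Adaeze 1/4; Dayo 1/24; Gbenga 1/24; Ronke 1/4; Segun 1/4; Uzoma 1/12; Yetunde 1/12

Neither parent survives and there are no descendants, so the estate passes to Kehinde's siblings and their issue per stirpes.
The estate is divided into 4 equal shares of 1/4 among Folake, Adaeze, Ronke, Segun.
Folake predeceased; the 1/4 allotted to Folake's branch passes to Folake's issue by representation.
The 1/4 is divided into 3 equal shares of 1/12 among Uzoma, Yetunde, Chukwudi.
Uzoma is living and takes 1/12.
Yetunde is living and takes 1/12.
Chukwudi predeceased; the 1/12 allotted to Chukwudi's branch passes to Chukwudi's issue by representation.
The 1/12 is divided into 2 equal shares of 1/24 among Dayo, Gbenga.
Dayo is living and takes 1/24.
Gbenga is living and takes 1/24.
Adaeze is living and takes 1/4.
Ronke is living and takes 1/4.
Segun is living and takes 1/4.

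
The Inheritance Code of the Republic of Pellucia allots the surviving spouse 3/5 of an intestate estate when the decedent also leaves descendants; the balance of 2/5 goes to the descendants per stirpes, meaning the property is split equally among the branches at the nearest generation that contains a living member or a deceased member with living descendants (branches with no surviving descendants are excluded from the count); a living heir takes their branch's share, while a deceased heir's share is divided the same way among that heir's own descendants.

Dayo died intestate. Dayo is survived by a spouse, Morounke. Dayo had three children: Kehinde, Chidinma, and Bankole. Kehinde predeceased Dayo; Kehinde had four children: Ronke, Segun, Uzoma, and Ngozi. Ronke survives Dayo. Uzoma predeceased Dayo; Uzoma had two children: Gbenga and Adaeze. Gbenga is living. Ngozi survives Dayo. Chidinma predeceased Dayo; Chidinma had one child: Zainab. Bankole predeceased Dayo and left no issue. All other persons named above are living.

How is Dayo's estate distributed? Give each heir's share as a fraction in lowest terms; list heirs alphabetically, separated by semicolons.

Adaeze 1/40; Gbenga 1/40; Morounke 3/5; Ngozi 1/20; Ronke 1/20; Segun 1/20; Zainab 1/5

Morounke, as surviving spouse, takes 3/5.
The remaining 2/5 passes to Dayo's descendants per stirpes.
Bankole left no surviving issue, so that branch lapses and is disregarded.
The 2/5 is divided into 2 equal shares of 1/5 among Kehinde, Chidinma.
Kehinde predeceased; the 1/5 allotted to Kehinde's branch passes to Kehinde's issue by representation.
The 1/5 is divided into 4 equal shares of 1/20 among Ronke, Segun, Uzoma, Ngozi.
Ronke is living and takes 1/20.
Segun is living and takes 1/20.
Uzoma predeceased; the 1/20 allotted to Uzoma's branch passes to Uzoma's issue by representation.
The 1/20 is divided into 2 equal shares of 1/40 among Gbenga, Adaeze.
Gbenga is living and takes 1/40.
Adaeze is living and takes 1/40.
Ngozi is living and takes 1/20.
Chidinma predeceased; the 1/5 allotted to Chidinma's branch passes to Chidinma's issue by representation.
Zainab is the sole taker at this level and receives the full 1/5.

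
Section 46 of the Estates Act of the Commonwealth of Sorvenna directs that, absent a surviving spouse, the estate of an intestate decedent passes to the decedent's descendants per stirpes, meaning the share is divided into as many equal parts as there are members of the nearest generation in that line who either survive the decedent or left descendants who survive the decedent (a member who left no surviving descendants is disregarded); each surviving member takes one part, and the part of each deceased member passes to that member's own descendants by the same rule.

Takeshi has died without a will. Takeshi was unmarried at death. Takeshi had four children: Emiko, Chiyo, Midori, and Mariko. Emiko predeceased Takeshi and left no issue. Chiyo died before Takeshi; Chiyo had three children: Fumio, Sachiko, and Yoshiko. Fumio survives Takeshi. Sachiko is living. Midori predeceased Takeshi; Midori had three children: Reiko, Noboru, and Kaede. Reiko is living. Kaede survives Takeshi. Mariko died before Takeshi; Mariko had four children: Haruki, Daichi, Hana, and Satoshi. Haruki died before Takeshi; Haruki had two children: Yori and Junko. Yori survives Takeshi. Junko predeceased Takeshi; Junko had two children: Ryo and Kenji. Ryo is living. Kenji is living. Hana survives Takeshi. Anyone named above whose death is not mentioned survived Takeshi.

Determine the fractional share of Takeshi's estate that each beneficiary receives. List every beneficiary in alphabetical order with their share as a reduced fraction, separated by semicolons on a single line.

Daichi 1/12; Fumio 1/9; Hana 1/12; Kaede 1/9; Kenji 1/48; Noboru 1/9; Reiko 1/9; Ryo 1/48; Sachiko 1/9; Satoshi 1/12; Yori 1/24; Yoshiko 1/9

There is no surviving spouse, so the entire estate passes to Takeshi's descendants per stirpes.
Emiko left no surviving issue, so that branch lapses and is disregarded.
The estate is divided into 3 equal shares of 1/3 among Chiyo, Midori, Mariko.
Chiyo predeceased; the 1/3 allotted to Chiyo's branch passes to Chiyo's issue by representation.
The 1/3 is divided into 3 equal shares of 1/9 among Fumio, Sachiko, Yoshiko.
Fumio is living and takes 1/9.
Sachiko is living and takes 1/9.
Yoshiko is living and takes 1/9.
Midori predeceased; the 1/3 allotted to Midori's branch passes to Midori's issue by representation.
The 1/3 is divided into 3 equal shares of 1/9 among Reiko, Noboru, Kaede.
Reiko is living and takes 1/9.
Noboru is living and takes 1/9.
Kaede is living and takes 1/9.
Mariko predeceased; the 1/3 allotted to Mariko's branch passes to Mariko's issue by representation.
The 1/3 is divided into 4 equal shares of 1/12 among Haruki, Daichi, Hana, Satoshi.
Haruki predeceased; the 1/12 allotted to Haruki's branch passes to Haruki's issue by representation.
The 1/12 is divided into 2 equal shares of 1/24 among Yori, Junko.
Yori is living and takes 1/24.
Junko predeceased; the 1/24 allotted to Junko's branch passes to Junko's issue by representation.
The 1/24 is divided into 2 equal shares of 1/48 among Ryo, Kenji.
Ryo is living and takes 1/48.
Kenji is living and takes 1/48.
Daichi is living and takes 1/12.
Hana is living and takes 1/12.
Satoshi is living and takes 1/12.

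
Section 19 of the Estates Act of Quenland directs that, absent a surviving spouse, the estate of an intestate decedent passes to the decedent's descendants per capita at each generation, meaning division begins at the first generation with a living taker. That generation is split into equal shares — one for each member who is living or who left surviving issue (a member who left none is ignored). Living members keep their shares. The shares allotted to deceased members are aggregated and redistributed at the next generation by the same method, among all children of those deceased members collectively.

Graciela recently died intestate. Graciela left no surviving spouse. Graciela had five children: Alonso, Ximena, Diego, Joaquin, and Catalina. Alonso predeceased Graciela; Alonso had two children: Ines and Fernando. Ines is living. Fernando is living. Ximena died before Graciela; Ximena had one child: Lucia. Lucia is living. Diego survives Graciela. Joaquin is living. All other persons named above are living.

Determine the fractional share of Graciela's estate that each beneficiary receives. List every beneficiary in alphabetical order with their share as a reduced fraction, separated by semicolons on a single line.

Catalina 1/5; Diego 1/5; Fernando 2/15; Ines 2/15; Joaquin 1/5; Lucia 2/15

There is no surviving spouse, so the entire estate passes to Graciela's descendants per capita at each generation.
At generation 1 (Alonso, Ximena, Diego, Joaquin, Catalina) there are 5 shares of (1)/5 = 1/5 each.
Living: Diego, Joaquin, and Catalina — each takes 1/5.
Deceased: Alonso and Ximena. Their combined 2/5 is pooled and carried to generation 2.
At generation 2 (Ines, Fernando, Lucia) there are 3 shares of (2/5)/3 = 2/15 each.
Living: Ines, Fernando, and Lucia — each takes 2/15.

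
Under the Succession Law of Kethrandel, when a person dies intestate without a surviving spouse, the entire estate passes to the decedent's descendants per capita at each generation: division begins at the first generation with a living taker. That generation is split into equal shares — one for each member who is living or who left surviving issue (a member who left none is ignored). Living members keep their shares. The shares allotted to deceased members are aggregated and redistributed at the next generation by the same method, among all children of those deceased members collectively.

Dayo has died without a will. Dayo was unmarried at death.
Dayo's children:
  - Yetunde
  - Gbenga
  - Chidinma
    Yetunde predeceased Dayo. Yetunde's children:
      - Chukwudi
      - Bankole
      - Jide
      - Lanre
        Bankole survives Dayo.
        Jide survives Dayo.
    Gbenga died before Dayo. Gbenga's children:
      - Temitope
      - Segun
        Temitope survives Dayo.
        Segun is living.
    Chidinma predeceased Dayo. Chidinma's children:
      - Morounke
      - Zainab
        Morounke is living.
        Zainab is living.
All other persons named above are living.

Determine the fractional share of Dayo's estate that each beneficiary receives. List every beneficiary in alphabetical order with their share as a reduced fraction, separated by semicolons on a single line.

Bankole 1/8; Chukwudi 1/8; Jide 1/8; Lanre 1/8; Morounke 1/8; Segun 1/8; Temitope 1/8; Zainab 1/8

There is no surviving spouse, so the entire estate passes to Dayo's descendants per capita at each generation.
No one at generation 1 (Yetunde, Gbenga, Chidinma) is living; moving to the next generation.
At generation 2 (Chukwudi, Bankole, Jide, Lanre, Temitope, Segun, Morounke, Zainab) there are 8 shares of (1)/8 = 1/8 each.
Living: Chukwudi, Bankole, Jide, Lanre, Temitope, Segun, Morounke, and Zainab — each takes 1/8.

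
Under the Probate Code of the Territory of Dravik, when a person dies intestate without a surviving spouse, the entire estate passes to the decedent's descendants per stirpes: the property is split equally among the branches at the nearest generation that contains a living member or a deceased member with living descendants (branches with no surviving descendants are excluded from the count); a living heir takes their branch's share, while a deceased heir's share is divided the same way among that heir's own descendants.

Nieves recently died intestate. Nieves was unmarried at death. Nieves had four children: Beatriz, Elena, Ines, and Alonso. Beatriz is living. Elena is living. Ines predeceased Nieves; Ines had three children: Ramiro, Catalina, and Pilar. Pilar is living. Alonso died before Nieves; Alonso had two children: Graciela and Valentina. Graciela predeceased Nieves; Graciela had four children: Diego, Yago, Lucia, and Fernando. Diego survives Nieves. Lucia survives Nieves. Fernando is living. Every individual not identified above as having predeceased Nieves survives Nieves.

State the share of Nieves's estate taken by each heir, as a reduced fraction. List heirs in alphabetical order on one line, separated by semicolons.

There is no surviving spouse, so the entire estate passes to Nieves's descendants per stirpes.
The estate is divided into 4 equal shares of 1/4 among Beatriz, Elena, Ines, Alonso.
Beatriz is living and takes 1/4.
Elena is living and takes 1/4.
Ines predeceased; the 1/4 allotted to Ines's branch passes to Ines's issue by representation.
The 1/4 is divided into 3 equal shares of 1/12 among Ramiro, Catalina, Pilar.
Ramiro is living and takes 1/12.
Catalina is living and takes 1/12.
Pilar is living and takes 1/12.
Alonso predeceased; the 1/4 allotted to Alonso's branch passes to Alonso's issue by representation.
The 1/4 is divided into 2 equal shares of 1/8 among Graciela, Valentina.
Graciela predeceased; the 1/8 allotted to Graciela's branch passes to Graciela's issue by representation.
The 1/8 is divided into 4 equal shares of 1/32 among Diego, Yago, Lucia, Fernando.
Diego is living and takes 1/32.
Yago is living and takes 1/32.
Lucia is living and takes 1/32.
Fernando is living and takes 1/32.
Valentina is living and takes 1/8.

Beatriz 1/4; Catalina 1/12; Diego 1/32; Elena 1/4; Fernando 1/32; Lucia 1/32; Pilar 1/12; Ramiro 1/12; Valentina 1/8; Yago 1/32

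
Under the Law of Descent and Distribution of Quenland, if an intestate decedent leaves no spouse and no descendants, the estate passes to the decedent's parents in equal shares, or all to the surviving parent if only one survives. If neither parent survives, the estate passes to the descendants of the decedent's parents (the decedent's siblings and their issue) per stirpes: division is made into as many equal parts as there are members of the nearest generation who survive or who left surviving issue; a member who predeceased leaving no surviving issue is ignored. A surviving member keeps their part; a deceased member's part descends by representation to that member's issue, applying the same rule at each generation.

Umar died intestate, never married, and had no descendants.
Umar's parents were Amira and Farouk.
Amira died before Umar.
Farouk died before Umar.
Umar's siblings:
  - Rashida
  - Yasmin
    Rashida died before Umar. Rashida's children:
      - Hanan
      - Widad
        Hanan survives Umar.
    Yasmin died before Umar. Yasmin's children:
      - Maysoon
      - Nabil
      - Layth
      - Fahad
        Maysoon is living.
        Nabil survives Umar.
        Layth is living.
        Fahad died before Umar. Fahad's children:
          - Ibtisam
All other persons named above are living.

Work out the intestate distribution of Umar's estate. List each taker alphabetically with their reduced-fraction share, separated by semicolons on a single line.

Hanan 1/4; Ibtisam 1/8; Layth 1/8; Maysoon 1/8; Nabil 1/8; Widad 1/4

Neither parent survives and there are no descendants, so the estate passes to Umar's siblings and their issue per stirpes.
The estate is divided into 2 equal shares of 1/2 among Rashida, Yasmin.
Rashida predeceased; the 1/2 allotted to Rashida's branch passes to Rashida's issue by representation.
The 1/2 is divided into 2 equal shares of 1/4 among Hanan, Widad.
Hanan is living and takes 1/4.
Widad is living and takes 1/4.
Yasmin predeceased; the 1/2 allotted to Yasmin's branch passes to Yasmin's issue by representation.
The 1/2 is divided into 4 equal shares of 1/8 among Maysoon, Nabil, Layth, Fahad.
Maysoon is living and takes 1/8.
Nabil is living and takes 1/8.
Layth is living and takes 1/8.
Fahad predeceased; the 1/8 allotted to Fahad's branch passes to Fahad's issue by representation.
Ibtisam is the sole taker at this level and receives the full 1/8.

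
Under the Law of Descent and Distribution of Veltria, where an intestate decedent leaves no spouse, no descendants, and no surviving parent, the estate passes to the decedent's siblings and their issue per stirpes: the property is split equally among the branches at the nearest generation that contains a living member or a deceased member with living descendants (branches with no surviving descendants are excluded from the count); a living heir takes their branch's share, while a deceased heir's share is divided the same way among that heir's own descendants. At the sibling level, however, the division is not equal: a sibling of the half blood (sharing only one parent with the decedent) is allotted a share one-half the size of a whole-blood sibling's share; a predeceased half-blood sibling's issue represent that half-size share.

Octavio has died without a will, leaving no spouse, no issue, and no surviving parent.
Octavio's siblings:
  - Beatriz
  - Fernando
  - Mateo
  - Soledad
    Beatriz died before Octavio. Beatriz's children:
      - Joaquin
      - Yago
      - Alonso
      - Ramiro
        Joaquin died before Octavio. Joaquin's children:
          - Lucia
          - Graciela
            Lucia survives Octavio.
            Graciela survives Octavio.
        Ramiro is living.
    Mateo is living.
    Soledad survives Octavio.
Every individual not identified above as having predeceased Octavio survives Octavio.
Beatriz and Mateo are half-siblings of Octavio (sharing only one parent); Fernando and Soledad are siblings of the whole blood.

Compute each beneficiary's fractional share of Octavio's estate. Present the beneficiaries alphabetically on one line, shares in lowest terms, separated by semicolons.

Alonso 1/24; Fernando 1/3; Graciela 1/48; Lucia 1/48; Mateo 1/6; Ramiro 1/24; Soledad 1/3; Yago 1/24

No spouse, descendants, or parent survives, so the estate passes to Octavio's siblings per stirpes.
Half-blood siblings count for one-half the weight of whole-blood siblings at the initial division.
Dividing 1 in proportion to weights (total weight 3): Beatriz (weight 1/2) → 1/6; Fernando (weight 1) → 1/3; Mateo (weight 1/2) → 1/6; Soledad (weight 1) → 1/3.
Beatriz predeceased; the 1/6 allotted to Beatriz's branch passes to Beatriz's issue by representation.
The 1/6 is divided into 4 equal shares of 1/24 among Joaquin, Yago, Alonso, Ramiro.
Joaquin predeceased; the 1/24 allotted to Joaquin's branch passes to Joaquin's issue by representation.
The 1/24 is divided into 2 equal shares of 1/48 among Lucia, Graciela.
Lucia is living and takes 1/48.
Graciela is living and takes 1/48.
Yago is living and takes 1/24.
Alonso is living and takes 1/24.
Ramiro is living and takes 1/24.
Fernando is living and takes 1/3.
Mateo is living and takes 1/6.
Soledad is living and takes 1/3.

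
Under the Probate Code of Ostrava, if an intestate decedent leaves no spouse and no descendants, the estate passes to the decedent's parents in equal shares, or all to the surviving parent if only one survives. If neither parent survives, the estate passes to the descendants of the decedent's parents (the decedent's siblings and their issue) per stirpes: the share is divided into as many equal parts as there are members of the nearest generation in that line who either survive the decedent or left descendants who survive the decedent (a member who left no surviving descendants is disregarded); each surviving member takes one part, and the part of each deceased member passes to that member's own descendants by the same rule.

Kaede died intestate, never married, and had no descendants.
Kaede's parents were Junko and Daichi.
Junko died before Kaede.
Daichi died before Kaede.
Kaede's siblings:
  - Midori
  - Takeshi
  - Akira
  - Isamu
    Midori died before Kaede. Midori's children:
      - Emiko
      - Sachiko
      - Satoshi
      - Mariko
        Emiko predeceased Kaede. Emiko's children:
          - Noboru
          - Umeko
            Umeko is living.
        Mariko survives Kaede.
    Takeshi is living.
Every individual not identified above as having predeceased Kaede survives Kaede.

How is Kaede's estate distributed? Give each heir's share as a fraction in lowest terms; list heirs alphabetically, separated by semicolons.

Neither parent survives and there are no descendants, so the estate passes to Kaede's siblings and their issue per stirpes.
The estate is divided into 4 equal shares of 1/4 among Midori, Takeshi, Akira, Isamu.
Midori predeceased; the 1/4 allotted to Midori's branch passes to Midori's issue by representation.
The 1/4 is divided into 4 equal shares of 1/16 among Emiko, Sachiko, Satoshi, Mariko.
Emiko predeceased; the 1/16 allotted to Emiko's branch passes to Emiko's issue by representation.
The 1/16 is divided into 2 equal shares of 1/32 among Noboru, Umeko.
Noboru is living and takes 1/32.
Umeko is living and takes 1/32.
Sachiko is living and takes 1/16.
Satoshi is living and takes 1/16.
Mariko is living and takes 1/16.
Takeshi is living and takes 1/4.
Akira is living and takes 1/4.
Isamu is living and takes 1/4.

Akira 1/4; Isamu 1/4; Mariko 1/16; Noboru 1/32; Sachiko 1/16; Satoshi 1/16; Takeshi 1/4; Umeko 1/32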